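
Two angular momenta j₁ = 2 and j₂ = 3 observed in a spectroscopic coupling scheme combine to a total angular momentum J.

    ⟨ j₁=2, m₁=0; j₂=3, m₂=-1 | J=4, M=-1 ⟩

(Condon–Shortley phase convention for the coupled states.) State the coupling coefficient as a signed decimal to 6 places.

+0.327327

triangle: 1!*3!*5!/10! = 720/3628800
(j±m)!: 2!*2!*2!*4!*3!*5! = 138240
prefactor² = (2J+1)*Δ*N² = 1728/7
  k=0: +1/(0!*1!*2!*2!*1!*3!) = 1/24
  k=1: −1/(1!*0!*1!*1!*2!*4!) = -1/48
Σ = 1/48  ⇒  CG² = 1728/7*(1/48)² = 3/28
CG = +√(3/28) = +0.327327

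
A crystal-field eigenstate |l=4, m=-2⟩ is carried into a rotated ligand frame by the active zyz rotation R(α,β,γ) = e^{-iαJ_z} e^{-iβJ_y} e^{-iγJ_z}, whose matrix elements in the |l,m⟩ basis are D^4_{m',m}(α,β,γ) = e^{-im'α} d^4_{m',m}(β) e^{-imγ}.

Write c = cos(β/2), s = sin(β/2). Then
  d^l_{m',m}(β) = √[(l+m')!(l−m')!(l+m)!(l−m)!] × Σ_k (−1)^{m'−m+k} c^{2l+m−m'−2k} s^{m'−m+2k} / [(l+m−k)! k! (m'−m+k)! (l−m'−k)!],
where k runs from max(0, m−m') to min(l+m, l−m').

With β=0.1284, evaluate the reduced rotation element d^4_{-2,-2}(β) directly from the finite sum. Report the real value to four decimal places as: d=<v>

d=0.9351

d^4_{-2,-2}(β=0.1284) via the finite sum:
Half-angle: c=0.997940, s=0.064156. N=√(2·720·2·720)=1440.000000
k: max(0,(-2)−(-2))=0 … min(4+(-2),4−(-2))=2
  k=0: (−1)^0·1440.0000/(1440)·0.9979^8·0.0642^0 = +0.983637
  k=1: (−1)^1·1440.0000/(120)·0.9979^6·0.0642^2 = -0.048784
  k=2: (−1)^2·1440.0000/(96)·0.9979^4·0.0642^4 = +0.000252
d^4_{-2,-2}(0.1284) = +0.983637 -0.048784 +0.000252 = +0.935105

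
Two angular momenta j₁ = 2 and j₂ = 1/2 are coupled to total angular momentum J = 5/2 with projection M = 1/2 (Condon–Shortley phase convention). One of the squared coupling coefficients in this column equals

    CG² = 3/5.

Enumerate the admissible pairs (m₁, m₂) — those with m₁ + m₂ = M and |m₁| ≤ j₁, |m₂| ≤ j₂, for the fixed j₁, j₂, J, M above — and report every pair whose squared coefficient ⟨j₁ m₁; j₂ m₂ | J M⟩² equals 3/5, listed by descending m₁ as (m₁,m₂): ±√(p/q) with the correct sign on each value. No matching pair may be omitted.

(0,1/2): +√(3/5)

Admissible pairs with m₁+m₂ = M = 1/2: (0,1/2), (1,-1/2)
  (m₁,m₂)=(1,-1/2): CG² = 2/5, CG = +√(2/5)
  (m₁,m₂)=(0,1/2): CG² = 3/5, CG = +√(3/5)   ← matches the target
Pairs with CG² = 3/5: (0,1/2): +√(3/5)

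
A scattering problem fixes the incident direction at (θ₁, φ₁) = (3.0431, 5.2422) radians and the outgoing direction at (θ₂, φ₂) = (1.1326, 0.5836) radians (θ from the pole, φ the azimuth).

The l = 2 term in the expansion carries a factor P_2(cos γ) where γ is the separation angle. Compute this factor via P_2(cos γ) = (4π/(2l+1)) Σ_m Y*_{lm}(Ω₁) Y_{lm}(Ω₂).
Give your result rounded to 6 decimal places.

-0.226458

Summing Y*_{l m}(θ₁,φ₁)·Y_{l m}(θ₂,φ₂) over m ∈ [−2, 2]; prefactor 4π/(2·2+1) = 2.513274:
  term(m=-2) = -0.001176+0.000127i   from Y*(Ω₁)=-0.001827-0.003258i, Y(Ω₂)=+0.124389-0.291283i
  term(m=-1) = +0.001206+0.022407i   from Y*(Ω₁)=-0.038206+0.065235i, Y(Ω₂)=+0.247697-0.163561i
  term(m=+0) = -0.090165+0.000000i   from Y*(Ω₁)=+0.621634-0.000000i, Y(Ω₂)=-0.145046+0.000000i
  term(m=+1) = +0.001206-0.022407i   from Y*(Ω₁)=+0.038206+0.065235i, Y(Ω₂)=-0.247697-0.163561i
  term(m=+2) = -0.001176-0.000127i   from Y*(Ω₁)=-0.001827+0.003258i, Y(Ω₂)=+0.124389+0.291283i
Accumulated sum -0.090105-0.000000i; after 4π/(2l+1) scaling, -0.226458-0.000000i ⇒ P_2 = -0.226458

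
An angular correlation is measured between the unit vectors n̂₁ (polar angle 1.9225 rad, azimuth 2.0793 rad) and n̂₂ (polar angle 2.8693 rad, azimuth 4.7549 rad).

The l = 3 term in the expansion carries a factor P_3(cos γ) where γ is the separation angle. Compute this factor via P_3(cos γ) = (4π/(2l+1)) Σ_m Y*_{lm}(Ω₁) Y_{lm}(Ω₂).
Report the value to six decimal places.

-0.156373

Term-by-term m-sum for l=3 (normalisation 4π/7 = 1.795196):
  m=-3: (+0.344846-0.015627i) × (-0.001032-0.008050i) = -0.000482-0.002760i  (running Σ = -0.000482-0.002760i)
  m=-2: (+0.163185+0.263912i) × (+0.070938-0.006046i) = +0.013172+0.017735i  (running Σ = +0.012690+0.014975i)
  m=-1: (+0.060062-0.107755i) × (+0.013439+0.315946i) = +0.034852+0.017528i  (running Σ = +0.047542+0.032503i)
  m=0: (+0.309389-0.000000i) × (-0.588870+0.000000i) = -0.182190+0.000000i  (running Σ = -0.134648+0.032503i)
  m=1: (-0.060062-0.107755i) × (-0.013439+0.315946i) = +0.034852-0.017528i  (running Σ = -0.099796+0.014975i)
  m=2: (+0.163185-0.263912i) × (+0.070938+0.006046i) = +0.013172-0.017735i  (running Σ = -0.086625-0.002760i)
  m=3: (-0.344846-0.015627i) × (+0.001032-0.008050i) = -0.000482+0.002760i  (running Σ = -0.087106+0.000000i)
Σ over m = -0.087106+0.000000i; ×(4π/7) → -0.156373+0.000000i. Real part: -0.156373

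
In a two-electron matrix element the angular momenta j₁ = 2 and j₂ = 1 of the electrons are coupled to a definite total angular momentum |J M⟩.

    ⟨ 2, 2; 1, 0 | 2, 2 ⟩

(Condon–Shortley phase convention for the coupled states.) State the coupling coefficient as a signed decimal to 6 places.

√[5·1!3!1!/6! · 4!0!1!1!4!0!] = √(24)
  +(−1)^0/∏(0,1,0,1,3,0)! = 1/6  (running 1/6)
⟨..|..⟩ = √(24)·(1/6) = +0.816497

+√(2/3) = +0.816497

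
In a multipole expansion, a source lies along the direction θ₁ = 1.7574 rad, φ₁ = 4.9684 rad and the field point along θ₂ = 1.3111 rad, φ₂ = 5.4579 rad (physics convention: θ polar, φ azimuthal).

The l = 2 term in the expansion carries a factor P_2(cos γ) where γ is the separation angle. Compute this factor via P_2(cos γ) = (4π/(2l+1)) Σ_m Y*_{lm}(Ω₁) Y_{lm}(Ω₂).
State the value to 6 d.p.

Summing Y*_{l m}(θ₁,φ₁)·Y_{l m}(θ₂,φ₂) over m ∈ [−2, 2]; prefactor 4π/(2·2+1) = 2.513274:
  m=-2: Y*=-0.32515 - 0.18274j  Y=-0.02875 + 0.35966j  product 0.07507 - 0.11169j
  m=-1: Y*=-0.03566 + 0.13625j  Y=0.13006 + 0.14087j  product -0.02383 + 0.01270j
  m=+0: Y*=-0.28283 + 0.00000j  Y=-0.25300 + 0.00000j  product 0.07156 + 0.00000j
  m=+1: Y*=0.03566 + 0.13625j  Y=-0.13006 + 0.14087j  product -0.02383 - 0.01270j
  m=+2: Y*=-0.32515 + 0.18274j  Y=-0.02875 - 0.35966j  product 0.07507 + 0.11169j
Accumulated sum 0.17404 + 0.00000j; after 4π/(2l+1) scaling, 0.43740 + 0.00000j ⇒ P_2 = 0.437398

0.437398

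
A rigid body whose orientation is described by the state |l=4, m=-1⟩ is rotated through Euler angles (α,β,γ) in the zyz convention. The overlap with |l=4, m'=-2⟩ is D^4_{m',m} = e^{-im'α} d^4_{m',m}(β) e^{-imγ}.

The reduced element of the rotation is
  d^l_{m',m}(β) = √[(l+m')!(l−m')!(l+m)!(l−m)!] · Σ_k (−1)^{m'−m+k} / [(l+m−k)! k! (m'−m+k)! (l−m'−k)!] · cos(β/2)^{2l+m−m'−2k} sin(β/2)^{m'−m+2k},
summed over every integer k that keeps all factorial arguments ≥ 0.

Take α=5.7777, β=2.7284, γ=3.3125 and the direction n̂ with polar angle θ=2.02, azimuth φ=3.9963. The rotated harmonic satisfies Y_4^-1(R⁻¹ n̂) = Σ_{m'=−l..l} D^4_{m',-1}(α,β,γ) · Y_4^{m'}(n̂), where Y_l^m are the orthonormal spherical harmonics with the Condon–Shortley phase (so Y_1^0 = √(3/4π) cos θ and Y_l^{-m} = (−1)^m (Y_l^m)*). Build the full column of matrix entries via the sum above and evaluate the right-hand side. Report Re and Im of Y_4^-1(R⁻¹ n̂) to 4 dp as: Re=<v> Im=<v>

Re=0.0665 Im=0.3212

Need the full column D^4_{m',-1} for m'=−4..4 at α=5.7777, β=2.7284, γ=3.3125.
cos(β/2)=0.205130, sin(β/2)=0.978735
d^4_{-4,-1}: single k=3 term ⇒ +0.002548;  D = +0.000705+0.002449i
d^4_{-3,-1}: k∈[2..3] ⇒ +0.000566 -0.021493 = -0.020926;  D = +0.004674-0.020398i
d^4_{-2,-1}: k∈[1..3] ⇒ +0.000063 -0.007223 +0.109629 = +0.102469;  D = -0.068390+0.076307i
d^4_{-1,-1}: k∈[0..3] ⇒ +0.000003 -0.001071 +0.048741 -0.369869 = -0.322195;  D = +0.304329-0.105799i
d^4_{0,-1}: k∈[0..3] ⇒ -0.000067 +0.009137 -0.208007 +0.789221 = +0.590285;  D = -0.581685-0.100394i
d^4_{1,-1}: k∈[0..3] ⇒ +0.000714 -0.048741 +0.554803 -0.842016 = -0.335240;  D = +0.261432+0.209855i
d^4_{2,-1}: k∈[0..2] ⇒ -0.004816 +0.164444 -0.748721 = -0.589093;  D = +0.223377+0.545099i
d^4_{3,-1}: k∈[0..1] ⇒ +0.021493 -0.293574 = -0.272081;  D = -0.031644+0.270235i
d^4_{4,-1}: single k=0 term ⇒ -0.058010;  D = -0.033803+0.047144i
Y_4^{m'}(θ=2.02,φ=3.9963) and Σ D·Y over m':
  (+0.0007+0.0024i)·(-0.2802+0.0797i)  (+0.0047-0.0204i)·(-0.3329-0.2169i)  (-0.0684+0.0763i)·(-0.0120-0.0860i)  (+0.3043-0.1058i)·(-0.2041+0.2345i)  (-0.5817-0.1004i)·(-0.1494+0.0000i)  (+0.2614+0.2099i)·(+0.2041+0.2345i)  (+0.2234+0.5451i)·(-0.0120+0.0860i)  (-0.0316+0.2702i)·(+0.3329-0.2169i)  (-0.0338+0.0471i)·(-0.2802-0.0797i)
Y_4^-1(R⁻¹ n̂) = +0.066509+0.321198i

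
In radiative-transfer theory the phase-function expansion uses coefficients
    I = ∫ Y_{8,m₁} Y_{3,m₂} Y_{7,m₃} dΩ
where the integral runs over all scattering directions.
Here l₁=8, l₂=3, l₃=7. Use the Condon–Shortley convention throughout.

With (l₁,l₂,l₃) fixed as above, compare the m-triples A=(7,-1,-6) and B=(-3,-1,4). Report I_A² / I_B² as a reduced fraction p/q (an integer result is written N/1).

2366/13467

l's match ⇒ only the (l;m) 3-j factors differ between A and B.
A: triangle coeff Δ(8,3,7) = 1/5290740; Σ_t [0,1]: t=0:+1/1916006400 t=1:−1/2874009600 = 1/5748019200; (3j)²=13/5814 [(8 3 7; 7 -1 -6)], sign=-1
B: triangle coeff Δ(8,3,7) = 1/5290740; Σ_t [0,2]: t=0:+1/1916006400 t=1:−1/43545600 t=2:+1/17418240 = 67/1916006400; (3j)²=4489/352716 [(8 3 7; -3 -1 4)], sign=-1
I_A²/I_B² = (13/5814)/(4489/352716) = 2366/13467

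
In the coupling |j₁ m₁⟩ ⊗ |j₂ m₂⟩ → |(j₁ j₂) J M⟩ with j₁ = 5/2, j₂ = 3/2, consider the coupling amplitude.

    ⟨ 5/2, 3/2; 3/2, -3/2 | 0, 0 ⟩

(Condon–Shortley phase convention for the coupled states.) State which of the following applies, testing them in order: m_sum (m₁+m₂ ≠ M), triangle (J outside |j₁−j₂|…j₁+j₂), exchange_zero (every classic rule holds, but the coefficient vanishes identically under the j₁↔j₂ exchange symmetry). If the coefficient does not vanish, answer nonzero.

triangle

m-sum: m₁+m₂ = 3/2+(-3/2) = 0, M = 0  ✓
triangle: need |j₁−j₂| ≤ J ≤ j₁+j₂, i.e. J ∈ [1, 4]; J = 0 is outside ✗ ⇒ coefficient is 0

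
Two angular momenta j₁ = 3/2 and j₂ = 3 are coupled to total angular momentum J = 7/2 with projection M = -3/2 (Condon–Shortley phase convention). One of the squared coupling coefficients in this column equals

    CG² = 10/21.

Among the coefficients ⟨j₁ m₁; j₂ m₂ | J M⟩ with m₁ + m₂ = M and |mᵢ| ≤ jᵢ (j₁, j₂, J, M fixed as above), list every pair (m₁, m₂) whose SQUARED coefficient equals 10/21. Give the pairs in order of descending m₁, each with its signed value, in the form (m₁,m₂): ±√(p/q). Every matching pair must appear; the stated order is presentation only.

(-3/2,0): −√(10/21)

Admissible pairs with m₁+m₂ = M = -3/2: (-3/2,0), (-1/2,-1), (1/2,-2), (3/2,-3)
  (m₁,m₂)=(3/2,-3): CG² = 2/21, CG = +√(2/21)
  (m₁,m₂)=(1/2,-2): CG² = 3/7, CG = +√(3/7)
  (m₁,m₂)=(-1/2,-1): CG² = 0/1, CG = 0
  (m₁,m₂)=(-3/2,0): CG² = 10/21, CG = −√(10/21)   ← matches the target
Pairs with CG² = 10/21: (-3/2,0): −√(10/21)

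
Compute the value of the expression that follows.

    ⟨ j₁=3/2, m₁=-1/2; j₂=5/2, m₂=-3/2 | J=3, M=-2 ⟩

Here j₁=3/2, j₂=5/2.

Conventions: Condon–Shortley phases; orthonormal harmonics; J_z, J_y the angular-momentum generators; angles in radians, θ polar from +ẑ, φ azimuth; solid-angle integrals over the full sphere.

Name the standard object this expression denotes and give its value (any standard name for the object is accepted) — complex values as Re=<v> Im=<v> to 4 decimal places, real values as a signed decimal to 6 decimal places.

This is a Clebsch–Gordan (vector-coupling) coefficient.
triangle: 1!·2!·4!/8! = 48/40320
(j±m)!: 1!·2!·1!·4!·1!·5! = 5760
prefactor² = (2J+1)·Δ·N² = 48
  k=0: +1/(0!·1!·2!·1!·0!·3!) = 1/12
  k=1: −1/(1!·0!·1!·0!·1!·4!) = -1/24
Σ = 1/24  ⇒  CG² = 48·(1/24)² = 1/12
CG = +√(1/12) = +0.288675

Clebsch–Gordan coefficient, +√(1/12) ≈ +0.288675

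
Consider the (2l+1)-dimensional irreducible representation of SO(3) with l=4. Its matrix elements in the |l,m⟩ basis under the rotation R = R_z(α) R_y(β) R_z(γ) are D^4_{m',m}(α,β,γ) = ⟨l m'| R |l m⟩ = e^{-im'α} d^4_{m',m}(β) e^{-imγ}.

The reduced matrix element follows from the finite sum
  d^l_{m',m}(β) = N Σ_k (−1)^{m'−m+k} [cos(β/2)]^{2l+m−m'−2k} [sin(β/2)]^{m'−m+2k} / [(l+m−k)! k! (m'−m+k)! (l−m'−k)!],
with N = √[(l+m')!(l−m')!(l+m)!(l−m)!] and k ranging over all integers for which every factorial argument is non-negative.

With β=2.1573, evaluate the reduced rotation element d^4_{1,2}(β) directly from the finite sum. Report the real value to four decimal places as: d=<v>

d^4_{1,2}(β=2.1573) via the finite sum:
With c≡cos(β/2)=0.472519 and s≡sin(β/2)=0.881321, N=[120·6·720·2]^{1/2}=1018.233765
The bounds max(0,m−m')=1 and min(l+m,l−m')=3 give 3 terms
  k=1: (−1)^0·1018.2338/(240)·0.4725^7·0.8813^1 = +0.019665
  k=2: (−1)^1·1018.2338/(48)·0.4725^5·0.8813^3 = -0.342060
  k=3: (−1)^2·1018.2338/(72)·0.4725^3·0.8813^5 = +0.793307
d^4_{1,2}(2.1573) = +0.019665 -0.342060 +0.793307 = +0.470913

d=0.4709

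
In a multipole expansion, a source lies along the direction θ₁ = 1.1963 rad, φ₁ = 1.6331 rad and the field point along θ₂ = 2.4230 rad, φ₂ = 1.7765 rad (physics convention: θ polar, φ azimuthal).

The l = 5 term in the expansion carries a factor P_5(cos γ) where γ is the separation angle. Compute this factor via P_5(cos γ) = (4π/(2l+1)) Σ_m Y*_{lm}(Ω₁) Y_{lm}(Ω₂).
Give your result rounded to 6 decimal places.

Expand P_5 via completeness: Σ_{m} conj(Y_{5,m}) at Ω₁ times Y_{5,m} at Ω₂ —
  m=-5: (-0.099336+0.308496i) × (-0.049158-0.029619i) = +0.014020-0.012223i  (running Σ = +0.014020-0.012223i)
  m=-4: (+0.390378+0.099353i) × (-0.141143+0.152121i) = -0.070213+0.045362i  (running Σ = -0.056192+0.033139i)
  m=-3: (+0.010588-0.055987i) × (+0.234150+0.329995i) = +0.020955-0.009615i  (running Σ = -0.035238+0.023524i)
  m=-2: (+0.318934+0.039948i) × (+0.354635-0.154729i) = +0.119286-0.035181i  (running Σ = +0.084049-0.011658i)
  m=-1: (+0.009231-0.147965i) × (+0.008208+0.039338i) = +0.005896-0.000851i  (running Σ = +0.089945-0.012509i)
  m=0: (+0.289250-0.000000i) × (+0.390578+0.000000i) = +0.112974+0.000000i  (running Σ = +0.202919-0.012509i)
  m=1: (-0.009231-0.147965i) × (-0.008208+0.039338i) = +0.005896+0.000851i  (running Σ = +0.208816-0.011658i)
  m=2: (+0.318934-0.039948i) × (+0.354635+0.154729i) = +0.119286+0.035181i  (running Σ = +0.328102+0.023524i)
  m=3: (-0.010588-0.055987i) × (-0.234150+0.329995i) = +0.020955+0.009615i  (running Σ = +0.349057+0.033139i)
  m=4: (+0.390378-0.099353i) × (-0.141143-0.152121i) = -0.070213-0.045362i  (running Σ = +0.278844-0.012223i)
  m=5: (+0.099336+0.308496i) × (+0.049158-0.029619i) = +0.014020+0.012223i  (running Σ = +0.292864-0.000000i)
Total Σ_m = +0.292864-0.000000i. Multiply by 1.142397: +0.334568-0.000000i. P_5(cos γ) = 0.334568

0.334568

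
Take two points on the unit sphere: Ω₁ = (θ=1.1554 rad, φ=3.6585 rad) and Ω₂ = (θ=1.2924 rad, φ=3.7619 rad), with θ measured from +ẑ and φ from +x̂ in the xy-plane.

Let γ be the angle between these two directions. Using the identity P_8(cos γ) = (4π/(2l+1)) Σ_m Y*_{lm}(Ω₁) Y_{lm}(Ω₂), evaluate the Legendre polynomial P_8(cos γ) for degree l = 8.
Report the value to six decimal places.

0.552748

Expand P_8 via completeness: Σ_{m} conj(Y_{8,m}) at Ω₁ times Y_{8,m} at Ω₂ —
  m=-8: (-0.138122, -0.212145) × (0.093171, 0.364780) = (0.064517, -0.070150)  (running Σ = (0.064517, -0.070150))
  m=-7: (0.396810, 0.204952) × (0.155746, -0.401267) = (0.144042, -0.127306)  (running Σ = (0.208559, -0.197456))
  m=-6: (-0.318371, 0.012789) × (-0.033042, 0.021660) = (0.010243, -0.007318)  (running Σ = (0.218802, -0.204775))
  m=-5: (-0.099514, 0.061983) × (-0.342597, -0.013730) = (0.034944, -0.019869)  (running Σ = (0.253746, -0.224643))
  m=-4: (0.170669, -0.314773) × (0.135373, 0.105142) = (0.056200, -0.024667)  (running Σ = (0.309946, -0.249310))
  m=-3: (0.001083, 0.053954) × (0.076839, 0.257373) = (-0.013803, 0.004425)  (running Σ = (0.296143, -0.244886))
  m=-2: (0.165649, 0.278246) × (0.071369, -0.208239) = (0.069764, -0.014636)  (running Σ = (0.365906, -0.259522))
  m=-1: (-0.104917, -0.059641) × (0.187746, -0.134121) = (-0.027697, 0.002874)  (running Σ = (0.338210, -0.256648))
  m=0: (-0.306746, -0.000000) × (-0.232595, 0.000000) = (0.071347, 0.000000)  (running Σ = (0.409557, -0.256648))
  m=1: (0.104917, -0.059641) × (-0.187746, -0.134121) = (-0.027697, -0.002874)  (running Σ = (0.381860, -0.259522))
  m=2: (0.165649, -0.278246) × (0.071369, 0.208239) = (0.069764, 0.014636)  (running Σ = (0.451624, -0.244886))
  m=3: (-0.001083, 0.053954) × (-0.076839, 0.257373) = (-0.013803, -0.004425)  (running Σ = (0.437821, -0.249310))
  m=4: (0.170669, 0.314773) × (0.135373, -0.105142) = (0.056200, 0.024667)  (running Σ = (0.494021, -0.224643))
  m=5: (0.099514, 0.061983) × (0.342597, -0.013730) = (0.034944, 0.019869)  (running Σ = (0.528965, -0.204775))
  m=6: (-0.318371, -0.012789) × (-0.033042, -0.021660) = (0.010243, 0.007318)  (running Σ = (0.539207, -0.197456))
  m=7: (-0.396810, 0.204952) × (-0.155746, -0.401267) = (0.144042, 0.127306)  (running Σ = (0.683249, -0.070150))
  m=8: (-0.138122, 0.212145) × (0.093171, -0.364780) = (0.064517, 0.070150)  (running Σ = (0.747767, 0.000000))
Accumulated sum (0.747767, 0.000000); after 4π/(2l+1) scaling, (0.552748, 0.000000) ⇒ P_8 = 0.552748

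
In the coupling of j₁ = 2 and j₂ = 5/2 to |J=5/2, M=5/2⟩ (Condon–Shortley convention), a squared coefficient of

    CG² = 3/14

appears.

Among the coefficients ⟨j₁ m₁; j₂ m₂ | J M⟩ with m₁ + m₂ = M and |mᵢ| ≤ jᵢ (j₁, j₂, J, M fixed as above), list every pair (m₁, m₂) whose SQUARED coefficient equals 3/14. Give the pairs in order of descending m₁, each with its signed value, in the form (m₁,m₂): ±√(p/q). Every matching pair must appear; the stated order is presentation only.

Admissible pairs with m₁+m₂ = M = 5/2: (0,5/2), (1,3/2), (2,1/2)
  (m₁,m₂)=(2,1/2): CG² = 3/14, CG = +√(3/14)   ← matches the target
  (m₁,m₂)=(1,3/2): CG² = 3/7, CG = −√(3/7)
  (m₁,m₂)=(0,5/2): CG² = 5/14, CG = +√(5/14)
Pairs with CG² = 3/14: (2,1/2): +√(3/14)

(2,1/2): +√(3/14)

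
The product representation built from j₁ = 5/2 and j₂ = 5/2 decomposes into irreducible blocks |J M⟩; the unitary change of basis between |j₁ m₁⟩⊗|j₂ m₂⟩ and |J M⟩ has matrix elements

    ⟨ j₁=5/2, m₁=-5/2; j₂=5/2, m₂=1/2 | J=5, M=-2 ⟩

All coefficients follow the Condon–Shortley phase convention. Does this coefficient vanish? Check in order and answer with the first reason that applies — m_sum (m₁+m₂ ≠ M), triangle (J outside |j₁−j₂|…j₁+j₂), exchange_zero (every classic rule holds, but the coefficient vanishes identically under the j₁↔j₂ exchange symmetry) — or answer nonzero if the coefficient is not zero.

nonzero

m-sum: m₁+m₂ = -5/2+1/2 = -2, M = -2  ✓
triangle: |j₁−j₂| = 0 ≤ J = 5 ≤ j₁+j₂ = 5  ✓
exchange: j₁≠j₂ or m₁≠m₂ — the exchange symmetry imposes no constraint here
value check: CG = +√(1/12) = +0.288675 ≠ 0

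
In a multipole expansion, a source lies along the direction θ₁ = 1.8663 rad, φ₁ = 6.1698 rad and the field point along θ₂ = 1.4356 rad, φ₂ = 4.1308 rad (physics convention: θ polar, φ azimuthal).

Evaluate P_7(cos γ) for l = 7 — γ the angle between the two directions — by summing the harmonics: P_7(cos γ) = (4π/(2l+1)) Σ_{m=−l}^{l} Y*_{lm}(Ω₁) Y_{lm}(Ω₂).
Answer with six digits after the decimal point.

-0.151480

Addition theorem: P_7(cos γ) = (4π/15) Σ_m Y*_{lm}(Ω₁) Y_{lm}(Ω₂), m = −7…7:
  term(m=-7) = -0.02329 + 0.17038j   from Y*(Ω₁)=0.25713 - 0.26143j, Y(Ω₂)=-0.37580 + 0.28054j
  term(m=-6) = -0.09423 + 0.03253j   from Y*(Ω₁)=-0.32468 + 0.26272j, Y(Ω₂)=0.22438 + 0.08138j
  term(m=-5) = 0.00579 + 0.00562j   from Y*(Ω₁)=0.02543 - 0.01619j, Y(Ω₂)=0.06198 + 0.26044j
  term(m=-4) = 0.02662 - 0.08546j   from Y*(Ω₁)=0.30531 - 0.14882j, Y(Ω₂)=0.18071 - 0.19182j
  term(m=-3) = -0.02981 + 0.00500j   from Y*(Ω₁)=-0.14326 + 0.05070j, Y(Ω₂)=0.19592 + 0.03443j
  term(m=-2) = 0.04474 + 0.06079j   from Y*(Ω₁)=-0.27221 + 0.06281j, Y(Ω₂)=-0.10711 - 0.24804j
  term(m=-1) = 0.01489 - 0.02945j   from Y*(Ω₁)=0.19129 - 0.02178j, Y(Ω₂)=0.09416 - 0.14323j
  term(m=+0) = -0.07024 + 0.00000j   from Y*(Ω₁)=0.25867 + 0.00000j, Y(Ω₂)=-0.27154 + 0.00000j
  term(m=+1) = 0.01489 + 0.02945j   from Y*(Ω₁)=-0.19129 - 0.02178j, Y(Ω₂)=-0.09416 - 0.14323j
  term(m=+2) = 0.04474 - 0.06079j   from Y*(Ω₁)=-0.27221 - 0.06281j, Y(Ω₂)=-0.10711 + 0.24804j
  term(m=+3) = -0.02981 - 0.00500j   from Y*(Ω₁)=0.14326 + 0.05070j, Y(Ω₂)=-0.19592 + 0.03443j
  term(m=+4) = 0.02662 + 0.08546j   from Y*(Ω₁)=0.30531 + 0.14882j, Y(Ω₂)=0.18071 + 0.19182j
  term(m=+5) = 0.00579 - 0.00562j   from Y*(Ω₁)=-0.02543 - 0.01619j, Y(Ω₂)=-0.06198 + 0.26044j
  term(m=+6) = -0.09423 - 0.03253j   from Y*(Ω₁)=-0.32468 - 0.26272j, Y(Ω₂)=0.22438 - 0.08138j
  term(m=+7) = -0.02329 - 0.17038j   from Y*(Ω₁)=-0.25713 - 0.26143j, Y(Ω₂)=0.37580 + 0.28054j
Σ over m = -0.18082 + 0.00000j; ×(4π/15) → -0.15148 + 0.00000j. Real part: -0.151480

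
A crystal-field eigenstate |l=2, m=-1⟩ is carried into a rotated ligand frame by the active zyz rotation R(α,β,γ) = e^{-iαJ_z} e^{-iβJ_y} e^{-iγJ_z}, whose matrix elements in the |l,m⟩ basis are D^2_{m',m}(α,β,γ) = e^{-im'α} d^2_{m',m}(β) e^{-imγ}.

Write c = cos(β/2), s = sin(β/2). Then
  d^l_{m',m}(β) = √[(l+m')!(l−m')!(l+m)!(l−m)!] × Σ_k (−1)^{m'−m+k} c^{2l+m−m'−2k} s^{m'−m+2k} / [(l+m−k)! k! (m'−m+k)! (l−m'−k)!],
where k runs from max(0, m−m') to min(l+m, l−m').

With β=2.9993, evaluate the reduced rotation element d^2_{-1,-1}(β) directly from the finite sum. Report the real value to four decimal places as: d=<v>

d=-0.0151

d^2_{-1,-1}(β=2.9993) via the finite sum:
c=cos(2.999300/2)=0.071086, s=sin(2.999300/2)=0.997470; N=√[1·6·1·6]=6.000000
k: max(0,(-1)−(-1))=0 … min(2+(-1),2−(-1))=1
  k=0: (−1)^0·6.0000/(6)·0.0711^4·0.9975^0 = +0.000026
  k=1: (−1)^1·6.0000/(2)·0.0711^2·0.9975^2 = -0.015083
d^2_{-1,-1}(2.9993) = +0.000026 -0.015083 = -0.015058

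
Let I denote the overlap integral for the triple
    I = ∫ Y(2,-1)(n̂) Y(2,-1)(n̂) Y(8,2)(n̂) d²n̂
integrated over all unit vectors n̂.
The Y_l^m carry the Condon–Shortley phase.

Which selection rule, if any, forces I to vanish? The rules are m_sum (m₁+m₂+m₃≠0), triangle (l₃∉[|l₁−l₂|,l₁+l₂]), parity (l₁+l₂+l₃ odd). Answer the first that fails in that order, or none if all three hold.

triangle

m₁+m₂+m₃ = -1 − 1 + 2 = 0  ✓
triangle: need |l₁−l₂| ≤ l₃ ≤ l₁+l₂ = [0,4]; l₃=8 is outside  ✗
parity: l₁+l₂+l₃ = 12 is even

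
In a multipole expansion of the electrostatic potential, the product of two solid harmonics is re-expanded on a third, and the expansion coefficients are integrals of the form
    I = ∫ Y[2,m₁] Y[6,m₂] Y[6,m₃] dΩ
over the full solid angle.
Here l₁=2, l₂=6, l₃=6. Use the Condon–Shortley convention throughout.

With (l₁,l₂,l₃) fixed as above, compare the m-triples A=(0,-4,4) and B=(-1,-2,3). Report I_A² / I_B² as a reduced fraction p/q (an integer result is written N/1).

2/75

Shared (l₁,l₂,l₃)=(2,6,6): N and (l;000)² cancel in I_A²/I_B².
A: Δ = 2!·2!·10!/15! = 1/90090; Racah Σ t=0..2: t=0:+1/322560 t=1:−1/362880 t=2:+1/14515200 = 1/2419200; ⇒ 3j(2 6 6; 0 -4 4)² = 2/5005, sgn +1
B: Δ = 2!·2!·10!/15! = 1/90090; Racah Σ t=1..2: t=1:−1/60480 t=2:+1/161280 = -1/96768; ⇒ 3j(2 6 6; -1 -2 3)² = 15/1001, sgn +1
I_A²/I_B² = (2/5005)/(15/1001) = 2/75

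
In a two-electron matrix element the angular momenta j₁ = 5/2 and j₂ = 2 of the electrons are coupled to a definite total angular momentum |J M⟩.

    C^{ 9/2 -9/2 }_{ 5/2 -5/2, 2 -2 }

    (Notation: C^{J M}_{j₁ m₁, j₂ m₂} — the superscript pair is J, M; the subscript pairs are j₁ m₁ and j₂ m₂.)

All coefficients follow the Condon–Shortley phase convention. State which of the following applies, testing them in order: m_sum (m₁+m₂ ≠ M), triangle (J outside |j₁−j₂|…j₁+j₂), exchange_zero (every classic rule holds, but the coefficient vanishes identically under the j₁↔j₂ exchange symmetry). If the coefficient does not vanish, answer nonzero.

nonzero

m-sum: m₁+m₂ = -5/2+(-2) = -9/2, M = -9/2  ✓
triangle: |j₁−j₂| = 1/2 ≤ J = 9/2 ≤ j₁+j₂ = 9/2  ✓
exchange: j₁≠j₂ or m₁≠m₂ — the exchange symmetry imposes no constraint here
value check: CG = +1 = +1.000000 ≠ 0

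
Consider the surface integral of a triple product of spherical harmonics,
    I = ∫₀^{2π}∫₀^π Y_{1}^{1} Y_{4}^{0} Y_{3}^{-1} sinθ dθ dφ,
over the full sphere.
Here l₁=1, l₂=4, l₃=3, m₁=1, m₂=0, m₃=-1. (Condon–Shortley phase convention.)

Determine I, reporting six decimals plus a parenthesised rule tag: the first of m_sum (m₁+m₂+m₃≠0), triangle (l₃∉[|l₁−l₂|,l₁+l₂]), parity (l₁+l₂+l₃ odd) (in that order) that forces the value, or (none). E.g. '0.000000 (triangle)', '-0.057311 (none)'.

0.150786 (none)

Rules hold: Σm=0, L=8 even, 3≤3≤5.
N = 3·9·7 = 189
Δ = 2!·0!·6!/9! = 1/252
Racah Σ t=1..1: t=1:−1/36 = -1/36
⇒ 3j(1 4 3; 0 0 0)² = 4/63, sgn +1
Racah Σ t=0..0: t=0:+1/96 = 1/96
⇒ 3j(1 4 3; 1 0 -1)² = 1/42, sgn +1
4πI² = N·(3j₀)²·(3jₘ)² = 2/7
I = +1·√(0.285714/4π) = 0.15078601
No selection rule forces the value: the integral is nonzero (none).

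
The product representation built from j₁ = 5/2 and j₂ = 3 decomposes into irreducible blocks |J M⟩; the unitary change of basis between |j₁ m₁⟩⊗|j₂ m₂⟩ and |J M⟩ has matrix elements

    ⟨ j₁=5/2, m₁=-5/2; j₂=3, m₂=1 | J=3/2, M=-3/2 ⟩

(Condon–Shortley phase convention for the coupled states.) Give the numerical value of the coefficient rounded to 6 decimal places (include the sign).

j₁+j₂−J=4  J+j₁−j₂=1  J−j₁+j₂=2  j₁+j₂+J+1=8
(j₁±m₁, j₂±m₂, J±M) = (0,5,4,2,0,3)
P² = 1152/7
sum k=4..4:
  [4] +1/48 = 1/48
S = 1/48
C² = P²·S² = 1/14 ; C = +0.267261

+√(1/14) = +0.267261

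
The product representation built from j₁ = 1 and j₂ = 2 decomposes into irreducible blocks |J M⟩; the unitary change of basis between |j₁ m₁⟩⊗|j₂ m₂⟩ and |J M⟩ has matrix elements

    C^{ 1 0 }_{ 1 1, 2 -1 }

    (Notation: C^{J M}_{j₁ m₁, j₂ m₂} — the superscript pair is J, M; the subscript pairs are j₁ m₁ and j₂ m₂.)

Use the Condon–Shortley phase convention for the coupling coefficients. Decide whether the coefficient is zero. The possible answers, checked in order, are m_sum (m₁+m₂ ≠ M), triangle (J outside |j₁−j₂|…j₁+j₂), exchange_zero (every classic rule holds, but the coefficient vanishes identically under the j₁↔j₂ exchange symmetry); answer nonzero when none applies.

m-sum: m₁+m₂ = 1+(-1) = 0, M = 0  ✓
triangle: |j₁−j₂| = 1 ≤ J = 1 ≤ j₁+j₂ = 3  ✓
exchange: j₁≠j₂ or m₁≠m₂ — the exchange symmetry imposes no constraint here
value check: CG = +√(3/10) = +0.547723 ≠ 0

nonzero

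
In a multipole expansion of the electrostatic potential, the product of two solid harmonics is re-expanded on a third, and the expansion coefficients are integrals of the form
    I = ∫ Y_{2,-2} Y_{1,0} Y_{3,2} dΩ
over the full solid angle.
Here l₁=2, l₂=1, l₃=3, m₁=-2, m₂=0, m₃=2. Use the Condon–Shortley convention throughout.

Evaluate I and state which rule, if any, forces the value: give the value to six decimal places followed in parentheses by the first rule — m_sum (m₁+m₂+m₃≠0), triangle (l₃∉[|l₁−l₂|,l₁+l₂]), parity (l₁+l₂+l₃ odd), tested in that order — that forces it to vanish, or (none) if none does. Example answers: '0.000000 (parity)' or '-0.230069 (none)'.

0.184674 (none)

Rules hold: Σm=0, L=6 even, 1≤3≤3.
N = 5·3·7 = 105
Δ = 0!·4!·2!/7! = 1/105
Racah Σ t=0..0: t=0:+1/4 = 1/4
⇒ 3j(2 1 3; 0 0 0)² = 3/35, sgn -1
Racah Σ t=0..0: t=0:+1/24 = 1/24
⇒ 3j(2 1 3; -2 0 2)² = 1/21, sgn -1
4πI² = N·(3j₀)²·(3jₘ)² = 3/7
I = +1·√(0.428571/4π) = 0.18467439
No selection rule forces the value: the integral is nonzero (none).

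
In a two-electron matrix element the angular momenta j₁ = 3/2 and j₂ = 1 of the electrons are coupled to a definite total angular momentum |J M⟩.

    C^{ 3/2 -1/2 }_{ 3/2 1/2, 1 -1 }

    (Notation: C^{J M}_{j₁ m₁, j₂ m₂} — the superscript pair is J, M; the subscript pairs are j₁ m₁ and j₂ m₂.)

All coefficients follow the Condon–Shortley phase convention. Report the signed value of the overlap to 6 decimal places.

√[4·1!2!1!/5! · 2!1!0!2!1!2!] = √(8/15)
  +(−1)^0/∏(0,1,1,0,1,1)! = 1  (running 1)
⟨..|..⟩ = √(8/15)·(1) = +0.730297

+0.730297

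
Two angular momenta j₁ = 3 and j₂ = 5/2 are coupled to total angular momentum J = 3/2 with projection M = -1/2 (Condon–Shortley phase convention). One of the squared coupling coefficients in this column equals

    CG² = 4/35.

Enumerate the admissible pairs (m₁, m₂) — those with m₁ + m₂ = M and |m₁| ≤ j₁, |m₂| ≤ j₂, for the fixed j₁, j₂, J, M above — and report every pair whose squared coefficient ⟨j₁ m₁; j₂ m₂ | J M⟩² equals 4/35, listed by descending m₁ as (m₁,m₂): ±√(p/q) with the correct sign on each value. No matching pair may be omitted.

Admissible pairs with m₁+m₂ = M = -1/2: (-3,5/2), (-2,3/2), (-1,1/2), (0,-1/2), (1,-3/2), (2,-5/2)
  (m₁,m₂)=(2,-5/2): CG² = 5/21, CG = +√(5/21)
  (m₁,m₂)=(1,-3/2): CG² = 7/30, CG = −√(7/30)
  (m₁,m₂)=(0,-1/2): CG² = 4/35, CG = +√(4/35)   ← matches the target
  (m₁,m₂)=(-1,1/2): CG² = 1/105, CG = −√(1/105)
  (m₁,m₂)=(-2,3/2): CG² = 1/21, CG = −√(1/21)
  (m₁,m₂)=(-3,5/2): CG² = 5/14, CG = +√(5/14)
Pairs with CG² = 4/35: (0,-1/2): +√(4/35)

(0,-1/2): +√(4/35)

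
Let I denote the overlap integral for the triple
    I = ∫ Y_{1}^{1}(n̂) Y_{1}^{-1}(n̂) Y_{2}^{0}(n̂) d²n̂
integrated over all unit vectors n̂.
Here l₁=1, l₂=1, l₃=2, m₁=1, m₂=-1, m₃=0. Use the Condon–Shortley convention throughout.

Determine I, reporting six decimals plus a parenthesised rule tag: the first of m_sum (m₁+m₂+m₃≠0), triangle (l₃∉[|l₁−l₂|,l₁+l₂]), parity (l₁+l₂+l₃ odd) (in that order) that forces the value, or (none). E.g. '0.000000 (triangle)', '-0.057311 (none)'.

Checks pass: Σm=0; 4 even; l₃=2∈[0,2].
(2·1+1)(2·1+1)(2·2+1) = 45
Δ: 0! 2! 2! / 5! → 1/30
sum: t=0:+1/1 = 1/1
3j²(1 1 2; 0 0 0) = Δ·Π!·Σ² = 2/15  (sign +1)
sum: t=0:+1/4 = 1/4
3j²(1 1 2; 1 -1 0) = Δ·Π!·Σ² = 1/30  (sign +1)
combine: 4πI² = 45·2/15·1/30 = 1/5
take √, sign +1: I = 0.12615663
No selection rule forces the value: the integral is nonzero (none).

0.126157 (none)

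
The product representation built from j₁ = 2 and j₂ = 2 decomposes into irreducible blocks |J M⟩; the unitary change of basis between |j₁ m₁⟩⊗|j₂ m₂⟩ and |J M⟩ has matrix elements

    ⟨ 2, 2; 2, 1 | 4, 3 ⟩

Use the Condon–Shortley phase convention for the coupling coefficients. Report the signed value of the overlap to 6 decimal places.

j₁+j₂−J=0  J+j₁−j₂=4  J−j₁+j₂=4  j₁+j₂+J+1=9
(j₁±m₁, j₂±m₂, J±M) = (4,0,3,1,7,1)
P² = 10368
sum k=0..0:
  [0] +1/144 = 1/144
S = 1/144
C² = P²·S² = 1/2 ; C = +0.707107

+√(1/2) = +0.707107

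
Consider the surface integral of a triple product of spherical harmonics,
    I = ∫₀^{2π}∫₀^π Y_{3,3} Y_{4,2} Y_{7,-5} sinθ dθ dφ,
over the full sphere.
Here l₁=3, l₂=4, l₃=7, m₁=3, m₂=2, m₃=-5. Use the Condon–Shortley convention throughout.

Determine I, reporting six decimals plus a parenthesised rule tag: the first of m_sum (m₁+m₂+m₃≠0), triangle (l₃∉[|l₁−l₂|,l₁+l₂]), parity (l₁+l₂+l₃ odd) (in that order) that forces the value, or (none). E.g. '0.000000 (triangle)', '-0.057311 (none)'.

m-sum 0 ✓  L=14 even ✓  1≤7≤7 ✓
Π(2lᵢ+1) = 7×9×15 = 945
triangle coeff Δ(3,4,7) = 1/45045
Σ_t [0,0]: t=0:+1/20736 = 1/20736
(3j)²=35/1287 [(3 4 7; 0 0 0)], sign=-1
Σ_t [0,0]: t=0:+1/1036800 = 1/1036800
(3j)²=4/195 [(3 4 7; 3 2 -5)], sign=+1
⇒ 4πI² = 980/1859
I = (-1)√(980/1859/(4π)) = -0.20481814
No selection rule forces the value: the integral is nonzero (none).

-0.204818 (none)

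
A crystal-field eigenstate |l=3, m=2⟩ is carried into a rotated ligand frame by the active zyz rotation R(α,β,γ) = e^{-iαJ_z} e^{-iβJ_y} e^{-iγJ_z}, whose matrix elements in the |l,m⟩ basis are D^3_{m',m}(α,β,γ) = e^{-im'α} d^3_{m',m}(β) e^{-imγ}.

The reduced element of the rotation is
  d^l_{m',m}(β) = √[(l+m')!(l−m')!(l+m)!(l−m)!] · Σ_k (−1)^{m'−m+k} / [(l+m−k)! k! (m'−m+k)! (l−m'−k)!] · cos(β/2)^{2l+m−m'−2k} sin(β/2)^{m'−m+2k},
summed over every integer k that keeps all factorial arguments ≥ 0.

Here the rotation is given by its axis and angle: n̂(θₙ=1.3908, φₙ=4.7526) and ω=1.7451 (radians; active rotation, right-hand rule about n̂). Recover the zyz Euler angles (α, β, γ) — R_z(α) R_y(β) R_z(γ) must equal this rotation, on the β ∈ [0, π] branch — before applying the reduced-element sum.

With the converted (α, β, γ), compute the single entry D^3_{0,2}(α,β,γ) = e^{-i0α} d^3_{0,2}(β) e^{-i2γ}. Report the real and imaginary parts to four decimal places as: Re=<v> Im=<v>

Axis–angle → zyz. n̂ = (sinθₙcosφₙ, sinθₙsinφₙ, cosθₙ) = (+0.039551, -0.983049, +0.179026), ω = 1.7451.
R = I cosω + sinω [n̂]ₓ + (1−cosω) n̂n̂ᵀ gives
  R = [-0.171587, -0.221936, -0.959845; +0.130690, +0.960556, -0.245464; +0.976462, -0.167561, -0.135814]
β = atan2(√(R₁₃²+R₂₃²), R₃₃) = 1.707031; α = atan2(R₂₃, R₁₃) mod 2π = 3.391959; γ = atan2(R₃₂, −R₃₁) mod 2π = 3.311537
D^3_{0,2}(3.3920,1.7070,3.3115) = e^{-i·0·3.3920}·d^3_{0,2}(1.7070)·e^{-i·2·3.3115}. Compute d first:
c=cos(1.707031/2)=0.657338, s=sin(1.707031/2)=0.753596; N=√[6·6·120·1]=65.726707
k∈{2,3} keeps every argument non-negative
  k=2: (−1)^0·65.7267/(12)·0.6573^4·0.7536^2 = +0.580754
  k=3: (−1)^1·65.7267/(12)·0.6573^2·0.7536^4 = -0.763295
d^3_{0,2}(1.7070) = +0.580754 -0.763295 = -0.182540
Phases: e^{-i·(0)·3.3920}=+1.000000+0.000000i, e^{-i·(2)·3.3115}=+0.942792-0.333383i ⇒ D=-0.172098+0.060856i

Re=-0.1721 Im=0.0609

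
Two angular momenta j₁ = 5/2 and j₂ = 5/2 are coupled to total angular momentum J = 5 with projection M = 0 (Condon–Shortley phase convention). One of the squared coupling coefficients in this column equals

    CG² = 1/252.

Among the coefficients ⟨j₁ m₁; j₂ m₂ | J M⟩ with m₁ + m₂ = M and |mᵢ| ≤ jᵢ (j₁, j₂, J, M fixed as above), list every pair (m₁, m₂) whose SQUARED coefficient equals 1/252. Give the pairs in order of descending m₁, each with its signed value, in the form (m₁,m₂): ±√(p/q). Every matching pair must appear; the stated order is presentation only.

(5/2,-5/2): +√(1/252); (-5/2,5/2): +√(1/252)

Admissible pairs with m₁+m₂ = M = 0: (-5/2,5/2), (-3/2,3/2), (-1/2,1/2), (1/2,-1/2), (3/2,-3/2), (5/2,-5/2)
  (m₁,m₂)=(5/2,-5/2): CG² = 1/252, CG = +√(1/252)   ← matches the target
  (m₁,m₂)=(3/2,-3/2): CG² = 25/252, CG = +√(25/252)
  (m₁,m₂)=(1/2,-1/2): CG² = 25/63, CG = +√(25/63)
  (m₁,m₂)=(-1/2,1/2): CG² = 25/63, CG = +√(25/63)
  (m₁,m₂)=(-3/2,3/2): CG² = 25/252, CG = +√(25/252)
  (m₁,m₂)=(-5/2,5/2): CG² = 1/252, CG = +√(1/252)   ← matches the target
Pairs with CG² = 1/252: (5/2,-5/2): +√(1/252); (-5/2,5/2): +√(1/252)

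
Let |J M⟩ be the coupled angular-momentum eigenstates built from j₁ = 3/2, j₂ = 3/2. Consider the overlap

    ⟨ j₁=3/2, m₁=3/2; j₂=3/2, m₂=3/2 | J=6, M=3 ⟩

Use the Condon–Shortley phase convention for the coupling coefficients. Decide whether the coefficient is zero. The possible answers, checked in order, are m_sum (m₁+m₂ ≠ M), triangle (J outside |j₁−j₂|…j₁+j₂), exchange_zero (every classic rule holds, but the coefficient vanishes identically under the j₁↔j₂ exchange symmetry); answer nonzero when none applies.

triangle

m-sum: m₁+m₂ = 3/2+3/2 = 3, M = 3  ✓
triangle: need |j₁−j₂| ≤ J ≤ j₁+j₂, i.e. J ∈ [0, 3]; J = 6 is outside ✗ ⇒ coefficient is 0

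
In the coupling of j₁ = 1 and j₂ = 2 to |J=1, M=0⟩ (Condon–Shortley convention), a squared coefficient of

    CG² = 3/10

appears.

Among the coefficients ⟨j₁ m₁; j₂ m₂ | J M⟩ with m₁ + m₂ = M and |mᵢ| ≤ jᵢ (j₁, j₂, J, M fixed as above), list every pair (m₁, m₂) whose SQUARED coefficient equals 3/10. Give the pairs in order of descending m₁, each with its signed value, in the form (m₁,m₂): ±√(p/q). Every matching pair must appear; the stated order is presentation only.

(1,-1): +√(3/10); (-1,1): +√(3/10)

Admissible pairs with m₁+m₂ = M = 0: (-1,1), (0,0), (1,-1)
  (m₁,m₂)=(1,-1): CG² = 3/10, CG = +√(3/10)   ← matches the target
  (m₁,m₂)=(0,0): CG² = 2/5, CG = −√(2/5)
  (m₁,m₂)=(-1,1): CG² = 3/10, CG = +√(3/10)   ← matches the target
Pairs with CG² = 3/10: (1,-1): +√(3/10); (-1,1): +√(3/10)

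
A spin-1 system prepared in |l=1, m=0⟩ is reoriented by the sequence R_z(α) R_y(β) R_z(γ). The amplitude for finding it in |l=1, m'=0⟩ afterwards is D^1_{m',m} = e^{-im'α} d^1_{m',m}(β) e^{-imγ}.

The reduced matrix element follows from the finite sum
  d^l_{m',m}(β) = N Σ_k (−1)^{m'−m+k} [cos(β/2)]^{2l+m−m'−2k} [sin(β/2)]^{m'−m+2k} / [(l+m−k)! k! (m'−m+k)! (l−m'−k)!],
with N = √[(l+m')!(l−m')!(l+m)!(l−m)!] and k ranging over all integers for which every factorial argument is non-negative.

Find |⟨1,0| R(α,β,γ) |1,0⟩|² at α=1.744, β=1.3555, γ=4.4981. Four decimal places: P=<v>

Split into d^1_{0,0}(β=1.3555) × two z-phases.
With c≡cos(β/2)=0.778986 and s≡sin(β/2)=0.627042, N=[1·1·1·1]^{1/2}=1.000000
k: max(0,(0)−(0))=0 … min(1+(0),1−(0))=1
  k=0: (−1)^0·1.0000/(1)·0.7790^2·0.6270^0 = +0.606818
  k=1: (−1)^1·1.0000/(1)·0.7790^0·0.6270^2 = -0.393182
d^1_{0,0}(1.3555) = +0.606818 -0.393182 = +0.213637
|D^1_{0,0}|² = |d^1_{0,0}(β)|² = (+0.213637)² = 0.045641 (the z-rotation phases have unit modulus)

P=0.0456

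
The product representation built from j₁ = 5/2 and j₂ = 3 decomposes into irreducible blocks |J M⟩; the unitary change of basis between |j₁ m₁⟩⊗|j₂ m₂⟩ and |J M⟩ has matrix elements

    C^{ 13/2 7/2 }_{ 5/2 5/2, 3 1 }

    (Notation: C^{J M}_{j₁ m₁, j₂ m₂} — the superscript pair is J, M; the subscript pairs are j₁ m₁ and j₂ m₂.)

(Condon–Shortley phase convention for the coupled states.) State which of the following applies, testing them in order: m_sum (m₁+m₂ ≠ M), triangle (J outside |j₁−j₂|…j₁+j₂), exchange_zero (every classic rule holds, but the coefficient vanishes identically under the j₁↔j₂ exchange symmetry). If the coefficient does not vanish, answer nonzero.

triangle

m-sum: m₁+m₂ = 5/2+1 = 7/2, M = 7/2  ✓
triangle: need |j₁−j₂| ≤ J ≤ j₁+j₂, i.e. J ∈ [1/2, 11/2]; J = 13/2 is outside ✗ ⇒ coefficient is 0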